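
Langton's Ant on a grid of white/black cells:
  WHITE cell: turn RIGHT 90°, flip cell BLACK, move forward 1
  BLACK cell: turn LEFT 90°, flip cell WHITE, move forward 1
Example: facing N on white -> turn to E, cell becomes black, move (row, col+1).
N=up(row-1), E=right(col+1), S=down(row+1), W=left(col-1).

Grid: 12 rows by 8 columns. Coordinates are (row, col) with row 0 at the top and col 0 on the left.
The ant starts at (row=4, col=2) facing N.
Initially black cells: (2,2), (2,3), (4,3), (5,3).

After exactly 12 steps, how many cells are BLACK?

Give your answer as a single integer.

Answer: 10

Derivation:
Step 1: on WHITE (4,2): turn R to E, flip to black, move to (4,3). |black|=5
Step 2: on BLACK (4,3): turn L to N, flip to white, move to (3,3). |black|=4
Step 3: on WHITE (3,3): turn R to E, flip to black, move to (3,4). |black|=5
Step 4: on WHITE (3,4): turn R to S, flip to black, move to (4,4). |black|=6
Step 5: on WHITE (4,4): turn R to W, flip to black, move to (4,3). |black|=7
Step 6: on WHITE (4,3): turn R to N, flip to black, move to (3,3). |black|=8
Step 7: on BLACK (3,3): turn L to W, flip to white, move to (3,2). |black|=7
Step 8: on WHITE (3,2): turn R to N, flip to black, move to (2,2). |black|=8
Step 9: on BLACK (2,2): turn L to W, flip to white, move to (2,1). |black|=7
Step 10: on WHITE (2,1): turn R to N, flip to black, move to (1,1). |black|=8
Step 11: on WHITE (1,1): turn R to E, flip to black, move to (1,2). |black|=9
Step 12: on WHITE (1,2): turn R to S, flip to black, move to (2,2). |black|=10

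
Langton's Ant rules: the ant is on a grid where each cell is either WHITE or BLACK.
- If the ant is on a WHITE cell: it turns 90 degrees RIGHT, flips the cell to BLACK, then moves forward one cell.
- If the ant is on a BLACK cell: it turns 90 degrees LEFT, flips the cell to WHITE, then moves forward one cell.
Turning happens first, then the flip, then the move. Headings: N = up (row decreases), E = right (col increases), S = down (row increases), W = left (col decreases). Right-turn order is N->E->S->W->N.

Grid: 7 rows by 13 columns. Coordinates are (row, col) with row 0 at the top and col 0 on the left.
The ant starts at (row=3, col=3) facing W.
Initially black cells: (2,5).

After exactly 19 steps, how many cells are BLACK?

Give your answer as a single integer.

Answer: 8

Derivation:
Step 1: on WHITE (3,3): turn R to N, flip to black, move to (2,3). |black|=2
Step 2: on WHITE (2,3): turn R to E, flip to black, move to (2,4). |black|=3
Step 3: on WHITE (2,4): turn R to S, flip to black, move to (3,4). |black|=4
Step 4: on WHITE (3,4): turn R to W, flip to black, move to (3,3). |black|=5
Step 5: on BLACK (3,3): turn L to S, flip to white, move to (4,3). |black|=4
Step 6: on WHITE (4,3): turn R to W, flip to black, move to (4,2). |black|=5
Step 7: on WHITE (4,2): turn R to N, flip to black, move to (3,2). |black|=6
Step 8: on WHITE (3,2): turn R to E, flip to black, move to (3,3). |black|=7
Step 9: on WHITE (3,3): turn R to S, flip to black, move to (4,3). |black|=8
Step 10: on BLACK (4,3): turn L to E, flip to white, move to (4,4). |black|=7
Step 11: on WHITE (4,4): turn R to S, flip to black, move to (5,4). |black|=8
Step 12: on WHITE (5,4): turn R to W, flip to black, move to (5,3). |black|=9
Step 13: on WHITE (5,3): turn R to N, flip to black, move to (4,3). |black|=10
Step 14: on WHITE (4,3): turn R to E, flip to black, move to (4,4). |black|=11
Step 15: on BLACK (4,4): turn L to N, flip to white, move to (3,4). |black|=10
Step 16: on BLACK (3,4): turn L to W, flip to white, move to (3,3). |black|=9
Step 17: on BLACK (3,3): turn L to S, flip to white, move to (4,3). |black|=8
Step 18: on BLACK (4,3): turn L to E, flip to white, move to (4,4). |black|=7
Step 19: on WHITE (4,4): turn R to S, flip to black, move to (5,4). |black|=8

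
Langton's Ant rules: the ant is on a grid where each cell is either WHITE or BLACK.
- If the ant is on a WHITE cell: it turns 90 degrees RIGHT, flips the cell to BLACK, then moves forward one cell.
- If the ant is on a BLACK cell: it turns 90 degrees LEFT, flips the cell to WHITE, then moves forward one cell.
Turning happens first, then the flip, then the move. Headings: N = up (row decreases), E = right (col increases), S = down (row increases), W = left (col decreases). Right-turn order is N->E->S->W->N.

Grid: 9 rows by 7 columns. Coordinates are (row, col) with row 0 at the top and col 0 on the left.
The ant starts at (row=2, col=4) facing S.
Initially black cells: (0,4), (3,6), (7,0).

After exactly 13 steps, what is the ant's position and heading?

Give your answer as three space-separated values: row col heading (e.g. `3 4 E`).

Step 1: on WHITE (2,4): turn R to W, flip to black, move to (2,3). |black|=4
Step 2: on WHITE (2,3): turn R to N, flip to black, move to (1,3). |black|=5
Step 3: on WHITE (1,3): turn R to E, flip to black, move to (1,4). |black|=6
Step 4: on WHITE (1,4): turn R to S, flip to black, move to (2,4). |black|=7
Step 5: on BLACK (2,4): turn L to E, flip to white, move to (2,5). |black|=6
Step 6: on WHITE (2,5): turn R to S, flip to black, move to (3,5). |black|=7
Step 7: on WHITE (3,5): turn R to W, flip to black, move to (3,4). |black|=8
Step 8: on WHITE (3,4): turn R to N, flip to black, move to (2,4). |black|=9
Step 9: on WHITE (2,4): turn R to E, flip to black, move to (2,5). |black|=10
Step 10: on BLACK (2,5): turn L to N, flip to white, move to (1,5). |black|=9
Step 11: on WHITE (1,5): turn R to E, flip to black, move to (1,6). |black|=10
Step 12: on WHITE (1,6): turn R to S, flip to black, move to (2,6). |black|=11
Step 13: on WHITE (2,6): turn R to W, flip to black, move to (2,5). |black|=12

Answer: 2 5 W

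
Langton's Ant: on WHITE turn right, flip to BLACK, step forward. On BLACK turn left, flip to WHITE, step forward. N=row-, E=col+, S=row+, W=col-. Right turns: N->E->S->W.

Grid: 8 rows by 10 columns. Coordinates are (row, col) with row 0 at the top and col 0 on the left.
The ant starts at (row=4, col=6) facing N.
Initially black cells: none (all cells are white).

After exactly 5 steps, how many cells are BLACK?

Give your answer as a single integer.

Answer: 3

Derivation:
Step 1: on WHITE (4,6): turn R to E, flip to black, move to (4,7). |black|=1
Step 2: on WHITE (4,7): turn R to S, flip to black, move to (5,7). |black|=2
Step 3: on WHITE (5,7): turn R to W, flip to black, move to (5,6). |black|=3
Step 4: on WHITE (5,6): turn R to N, flip to black, move to (4,6). |black|=4
Step 5: on BLACK (4,6): turn L to W, flip to white, move to (4,5). |black|=3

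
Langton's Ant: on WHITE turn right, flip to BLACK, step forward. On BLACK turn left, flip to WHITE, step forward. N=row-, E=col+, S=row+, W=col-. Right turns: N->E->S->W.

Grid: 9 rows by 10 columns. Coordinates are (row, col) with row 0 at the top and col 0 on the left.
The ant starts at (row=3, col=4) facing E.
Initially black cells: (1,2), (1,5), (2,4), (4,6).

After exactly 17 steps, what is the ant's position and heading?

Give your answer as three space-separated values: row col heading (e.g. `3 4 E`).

Answer: 4 4 N

Derivation:
Step 1: on WHITE (3,4): turn R to S, flip to black, move to (4,4). |black|=5
Step 2: on WHITE (4,4): turn R to W, flip to black, move to (4,3). |black|=6
Step 3: on WHITE (4,3): turn R to N, flip to black, move to (3,3). |black|=7
Step 4: on WHITE (3,3): turn R to E, flip to black, move to (3,4). |black|=8
Step 5: on BLACK (3,4): turn L to N, flip to white, move to (2,4). |black|=7
Step 6: on BLACK (2,4): turn L to W, flip to white, move to (2,3). |black|=6
Step 7: on WHITE (2,3): turn R to N, flip to black, move to (1,3). |black|=7
Step 8: on WHITE (1,3): turn R to E, flip to black, move to (1,4). |black|=8
Step 9: on WHITE (1,4): turn R to S, flip to black, move to (2,4). |black|=9
Step 10: on WHITE (2,4): turn R to W, flip to black, move to (2,3). |black|=10
Step 11: on BLACK (2,3): turn L to S, flip to white, move to (3,3). |black|=9
Step 12: on BLACK (3,3): turn L to E, flip to white, move to (3,4). |black|=8
Step 13: on WHITE (3,4): turn R to S, flip to black, move to (4,4). |black|=9
Step 14: on BLACK (4,4): turn L to E, flip to white, move to (4,5). |black|=8
Step 15: on WHITE (4,5): turn R to S, flip to black, move to (5,5). |black|=9
Step 16: on WHITE (5,5): turn R to W, flip to black, move to (5,4). |black|=10
Step 17: on WHITE (5,4): turn R to N, flip to black, move to (4,4). |black|=11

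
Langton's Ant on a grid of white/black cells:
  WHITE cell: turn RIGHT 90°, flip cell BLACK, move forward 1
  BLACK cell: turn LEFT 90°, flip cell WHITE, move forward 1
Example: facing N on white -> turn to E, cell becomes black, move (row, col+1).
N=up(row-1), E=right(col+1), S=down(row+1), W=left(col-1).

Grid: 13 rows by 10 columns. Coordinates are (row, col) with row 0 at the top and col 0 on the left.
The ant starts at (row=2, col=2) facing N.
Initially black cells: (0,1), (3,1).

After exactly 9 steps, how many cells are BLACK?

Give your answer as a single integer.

Answer: 9

Derivation:
Step 1: on WHITE (2,2): turn R to E, flip to black, move to (2,3). |black|=3
Step 2: on WHITE (2,3): turn R to S, flip to black, move to (3,3). |black|=4
Step 3: on WHITE (3,3): turn R to W, flip to black, move to (3,2). |black|=5
Step 4: on WHITE (3,2): turn R to N, flip to black, move to (2,2). |black|=6
Step 5: on BLACK (2,2): turn L to W, flip to white, move to (2,1). |black|=5
Step 6: on WHITE (2,1): turn R to N, flip to black, move to (1,1). |black|=6
Step 7: on WHITE (1,1): turn R to E, flip to black, move to (1,2). |black|=7
Step 8: on WHITE (1,2): turn R to S, flip to black, move to (2,2). |black|=8
Step 9: on WHITE (2,2): turn R to W, flip to black, move to (2,1). |black|=9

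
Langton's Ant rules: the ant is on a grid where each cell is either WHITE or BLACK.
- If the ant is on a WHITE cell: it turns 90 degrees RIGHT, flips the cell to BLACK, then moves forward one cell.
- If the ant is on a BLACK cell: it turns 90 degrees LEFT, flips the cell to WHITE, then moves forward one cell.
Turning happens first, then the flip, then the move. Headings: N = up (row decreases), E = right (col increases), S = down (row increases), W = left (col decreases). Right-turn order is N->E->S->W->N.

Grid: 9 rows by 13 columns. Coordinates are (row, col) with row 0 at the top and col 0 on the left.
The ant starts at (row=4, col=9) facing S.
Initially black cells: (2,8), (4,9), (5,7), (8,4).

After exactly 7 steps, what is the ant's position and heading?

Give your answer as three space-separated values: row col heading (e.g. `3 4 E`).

Step 1: on BLACK (4,9): turn L to E, flip to white, move to (4,10). |black|=3
Step 2: on WHITE (4,10): turn R to S, flip to black, move to (5,10). |black|=4
Step 3: on WHITE (5,10): turn R to W, flip to black, move to (5,9). |black|=5
Step 4: on WHITE (5,9): turn R to N, flip to black, move to (4,9). |black|=6
Step 5: on WHITE (4,9): turn R to E, flip to black, move to (4,10). |black|=7
Step 6: on BLACK (4,10): turn L to N, flip to white, move to (3,10). |black|=6
Step 7: on WHITE (3,10): turn R to E, flip to black, move to (3,11). |black|=7

Answer: 3 11 E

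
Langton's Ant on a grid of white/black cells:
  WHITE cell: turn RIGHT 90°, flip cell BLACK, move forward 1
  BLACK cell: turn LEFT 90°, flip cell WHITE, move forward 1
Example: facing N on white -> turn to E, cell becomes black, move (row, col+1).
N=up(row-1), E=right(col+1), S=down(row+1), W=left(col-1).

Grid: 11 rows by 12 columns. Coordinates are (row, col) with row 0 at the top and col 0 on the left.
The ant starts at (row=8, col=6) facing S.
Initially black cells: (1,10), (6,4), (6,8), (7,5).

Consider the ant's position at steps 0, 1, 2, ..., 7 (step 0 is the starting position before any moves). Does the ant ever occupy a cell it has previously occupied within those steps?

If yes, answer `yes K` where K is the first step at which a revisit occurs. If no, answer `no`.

Step 1: on WHITE (8,6): turn R to W, flip to black, move to (8,5). |black|=5 — new cell
Step 2: on WHITE (8,5): turn R to N, flip to black, move to (7,5). |black|=6 — new cell
Step 3: on BLACK (7,5): turn L to W, flip to white, move to (7,4). |black|=5 — new cell
Step 4: on WHITE (7,4): turn R to N, flip to black, move to (6,4). |black|=6 — new cell
Step 5: on BLACK (6,4): turn L to W, flip to white, move to (6,3). |black|=5 — new cell
Step 6: on WHITE (6,3): turn R to N, flip to black, move to (5,3). |black|=6 — new cell
Step 7: on WHITE (5,3): turn R to E, flip to black, move to (5,4). |black|=7 — new cell
No revisit within 7 steps.

Answer: no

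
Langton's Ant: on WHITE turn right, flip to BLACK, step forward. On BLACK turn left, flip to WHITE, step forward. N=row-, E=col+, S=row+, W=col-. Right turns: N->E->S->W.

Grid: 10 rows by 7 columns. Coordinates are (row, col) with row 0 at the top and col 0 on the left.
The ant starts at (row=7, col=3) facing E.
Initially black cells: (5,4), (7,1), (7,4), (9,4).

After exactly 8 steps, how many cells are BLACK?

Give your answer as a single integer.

Answer: 8

Derivation:
Step 1: on WHITE (7,3): turn R to S, flip to black, move to (8,3). |black|=5
Step 2: on WHITE (8,3): turn R to W, flip to black, move to (8,2). |black|=6
Step 3: on WHITE (8,2): turn R to N, flip to black, move to (7,2). |black|=7
Step 4: on WHITE (7,2): turn R to E, flip to black, move to (7,3). |black|=8
Step 5: on BLACK (7,3): turn L to N, flip to white, move to (6,3). |black|=7
Step 6: on WHITE (6,3): turn R to E, flip to black, move to (6,4). |black|=8
Step 7: on WHITE (6,4): turn R to S, flip to black, move to (7,4). |black|=9
Step 8: on BLACK (7,4): turn L to E, flip to white, move to (7,5). |black|=8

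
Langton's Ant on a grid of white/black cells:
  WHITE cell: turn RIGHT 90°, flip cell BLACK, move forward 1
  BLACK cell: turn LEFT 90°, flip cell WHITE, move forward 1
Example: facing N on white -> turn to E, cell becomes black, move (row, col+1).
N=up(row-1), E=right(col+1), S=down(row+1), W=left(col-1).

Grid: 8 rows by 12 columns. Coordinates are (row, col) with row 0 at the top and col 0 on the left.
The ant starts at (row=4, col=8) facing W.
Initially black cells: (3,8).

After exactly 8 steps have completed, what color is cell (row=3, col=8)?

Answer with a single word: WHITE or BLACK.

Answer: BLACK

Derivation:
Step 1: on WHITE (4,8): turn R to N, flip to black, move to (3,8). |black|=2
Step 2: on BLACK (3,8): turn L to W, flip to white, move to (3,7). |black|=1
Step 3: on WHITE (3,7): turn R to N, flip to black, move to (2,7). |black|=2
Step 4: on WHITE (2,7): turn R to E, flip to black, move to (2,8). |black|=3
Step 5: on WHITE (2,8): turn R to S, flip to black, move to (3,8). |black|=4
Step 6: on WHITE (3,8): turn R to W, flip to black, move to (3,7). |black|=5
Step 7: on BLACK (3,7): turn L to S, flip to white, move to (4,7). |black|=4
Step 8: on WHITE (4,7): turn R to W, flip to black, move to (4,6). |black|=5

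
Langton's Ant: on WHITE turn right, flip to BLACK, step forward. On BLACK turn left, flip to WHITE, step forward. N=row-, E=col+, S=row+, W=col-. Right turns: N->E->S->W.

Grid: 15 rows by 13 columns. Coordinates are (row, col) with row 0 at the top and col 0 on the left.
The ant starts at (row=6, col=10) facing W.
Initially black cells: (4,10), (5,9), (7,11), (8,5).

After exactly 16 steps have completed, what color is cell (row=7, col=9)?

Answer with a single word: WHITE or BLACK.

Step 1: on WHITE (6,10): turn R to N, flip to black, move to (5,10). |black|=5
Step 2: on WHITE (5,10): turn R to E, flip to black, move to (5,11). |black|=6
Step 3: on WHITE (5,11): turn R to S, flip to black, move to (6,11). |black|=7
Step 4: on WHITE (6,11): turn R to W, flip to black, move to (6,10). |black|=8
Step 5: on BLACK (6,10): turn L to S, flip to white, move to (7,10). |black|=7
Step 6: on WHITE (7,10): turn R to W, flip to black, move to (7,9). |black|=8
Step 7: on WHITE (7,9): turn R to N, flip to black, move to (6,9). |black|=9
Step 8: on WHITE (6,9): turn R to E, flip to black, move to (6,10). |black|=10
Step 9: on WHITE (6,10): turn R to S, flip to black, move to (7,10). |black|=11
Step 10: on BLACK (7,10): turn L to E, flip to white, move to (7,11). |black|=10
Step 11: on BLACK (7,11): turn L to N, flip to white, move to (6,11). |black|=9
Step 12: on BLACK (6,11): turn L to W, flip to white, move to (6,10). |black|=8
Step 13: on BLACK (6,10): turn L to S, flip to white, move to (7,10). |black|=7
Step 14: on WHITE (7,10): turn R to W, flip to black, move to (7,9). |black|=8
Step 15: on BLACK (7,9): turn L to S, flip to white, move to (8,9). |black|=7
Step 16: on WHITE (8,9): turn R to W, flip to black, move to (8,8). |black|=8

Answer: WHITE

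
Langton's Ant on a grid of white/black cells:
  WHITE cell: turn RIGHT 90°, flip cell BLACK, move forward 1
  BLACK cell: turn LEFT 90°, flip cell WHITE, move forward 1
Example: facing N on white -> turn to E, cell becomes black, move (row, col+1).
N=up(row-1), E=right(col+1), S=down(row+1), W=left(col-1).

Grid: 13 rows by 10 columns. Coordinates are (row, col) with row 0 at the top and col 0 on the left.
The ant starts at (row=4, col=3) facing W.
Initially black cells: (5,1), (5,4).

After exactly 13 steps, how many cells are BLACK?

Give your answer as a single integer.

Step 1: on WHITE (4,3): turn R to N, flip to black, move to (3,3). |black|=3
Step 2: on WHITE (3,3): turn R to E, flip to black, move to (3,4). |black|=4
Step 3: on WHITE (3,4): turn R to S, flip to black, move to (4,4). |black|=5
Step 4: on WHITE (4,4): turn R to W, flip to black, move to (4,3). |black|=6
Step 5: on BLACK (4,3): turn L to S, flip to white, move to (5,3). |black|=5
Step 6: on WHITE (5,3): turn R to W, flip to black, move to (5,2). |black|=6
Step 7: on WHITE (5,2): turn R to N, flip to black, move to (4,2). |black|=7
Step 8: on WHITE (4,2): turn R to E, flip to black, move to (4,3). |black|=8
Step 9: on WHITE (4,3): turn R to S, flip to black, move to (5,3). |black|=9
Step 10: on BLACK (5,3): turn L to E, flip to white, move to (5,4). |black|=8
Step 11: on BLACK (5,4): turn L to N, flip to white, move to (4,4). |black|=7
Step 12: on BLACK (4,4): turn L to W, flip to white, move to (4,3). |black|=6
Step 13: on BLACK (4,3): turn L to S, flip to white, move to (5,3). |black|=5

Answer: 5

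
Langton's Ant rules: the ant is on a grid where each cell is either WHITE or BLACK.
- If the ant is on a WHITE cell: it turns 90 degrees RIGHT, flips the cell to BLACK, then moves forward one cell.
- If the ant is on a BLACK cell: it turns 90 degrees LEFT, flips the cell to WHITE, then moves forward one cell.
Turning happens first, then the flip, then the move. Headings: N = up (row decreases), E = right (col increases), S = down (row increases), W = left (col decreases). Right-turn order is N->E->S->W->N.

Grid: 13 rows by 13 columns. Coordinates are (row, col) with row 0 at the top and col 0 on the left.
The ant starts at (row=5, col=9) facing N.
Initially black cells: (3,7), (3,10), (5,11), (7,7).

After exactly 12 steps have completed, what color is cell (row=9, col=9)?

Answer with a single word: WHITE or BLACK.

Answer: WHITE

Derivation:
Step 1: on WHITE (5,9): turn R to E, flip to black, move to (5,10). |black|=5
Step 2: on WHITE (5,10): turn R to S, flip to black, move to (6,10). |black|=6
Step 3: on WHITE (6,10): turn R to W, flip to black, move to (6,9). |black|=7
Step 4: on WHITE (6,9): turn R to N, flip to black, move to (5,9). |black|=8
Step 5: on BLACK (5,9): turn L to W, flip to white, move to (5,8). |black|=7
Step 6: on WHITE (5,8): turn R to N, flip to black, move to (4,8). |black|=8
Step 7: on WHITE (4,8): turn R to E, flip to black, move to (4,9). |black|=9
Step 8: on WHITE (4,9): turn R to S, flip to black, move to (5,9). |black|=10
Step 9: on WHITE (5,9): turn R to W, flip to black, move to (5,8). |black|=11
Step 10: on BLACK (5,8): turn L to S, flip to white, move to (6,8). |black|=10
Step 11: on WHITE (6,8): turn R to W, flip to black, move to (6,7). |black|=11
Step 12: on WHITE (6,7): turn R to N, flip to black, move to (5,7). |black|=12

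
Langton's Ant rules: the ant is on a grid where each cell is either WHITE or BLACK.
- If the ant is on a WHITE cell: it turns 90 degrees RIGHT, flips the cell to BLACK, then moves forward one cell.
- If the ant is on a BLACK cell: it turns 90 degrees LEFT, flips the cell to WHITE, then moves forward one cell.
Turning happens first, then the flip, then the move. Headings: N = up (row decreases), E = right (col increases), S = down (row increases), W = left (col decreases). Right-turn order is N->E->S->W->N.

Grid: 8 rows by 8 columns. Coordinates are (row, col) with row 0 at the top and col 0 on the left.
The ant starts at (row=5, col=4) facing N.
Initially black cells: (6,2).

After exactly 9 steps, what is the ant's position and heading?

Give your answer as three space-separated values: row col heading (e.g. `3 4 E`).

Answer: 5 3 W

Derivation:
Step 1: on WHITE (5,4): turn R to E, flip to black, move to (5,5). |black|=2
Step 2: on WHITE (5,5): turn R to S, flip to black, move to (6,5). |black|=3
Step 3: on WHITE (6,5): turn R to W, flip to black, move to (6,4). |black|=4
Step 4: on WHITE (6,4): turn R to N, flip to black, move to (5,4). |black|=5
Step 5: on BLACK (5,4): turn L to W, flip to white, move to (5,3). |black|=4
Step 6: on WHITE (5,3): turn R to N, flip to black, move to (4,3). |black|=5
Step 7: on WHITE (4,3): turn R to E, flip to black, move to (4,4). |black|=6
Step 8: on WHITE (4,4): turn R to S, flip to black, move to (5,4). |black|=7
Step 9: on WHITE (5,4): turn R to W, flip to black, move to (5,3). |black|=8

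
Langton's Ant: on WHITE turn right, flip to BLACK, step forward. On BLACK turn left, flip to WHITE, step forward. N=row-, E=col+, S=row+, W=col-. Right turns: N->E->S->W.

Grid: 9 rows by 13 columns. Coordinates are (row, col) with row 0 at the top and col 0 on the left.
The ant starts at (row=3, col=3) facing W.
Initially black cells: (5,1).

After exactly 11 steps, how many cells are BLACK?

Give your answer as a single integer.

Step 1: on WHITE (3,3): turn R to N, flip to black, move to (2,3). |black|=2
Step 2: on WHITE (2,3): turn R to E, flip to black, move to (2,4). |black|=3
Step 3: on WHITE (2,4): turn R to S, flip to black, move to (3,4). |black|=4
Step 4: on WHITE (3,4): turn R to W, flip to black, move to (3,3). |black|=5
Step 5: on BLACK (3,3): turn L to S, flip to white, move to (4,3). |black|=4
Step 6: on WHITE (4,3): turn R to W, flip to black, move to (4,2). |black|=5
Step 7: on WHITE (4,2): turn R to N, flip to black, move to (3,2). |black|=6
Step 8: on WHITE (3,2): turn R to E, flip to black, move to (3,3). |black|=7
Step 9: on WHITE (3,3): turn R to S, flip to black, move to (4,3). |black|=8
Step 10: on BLACK (4,3): turn L to E, flip to white, move to (4,4). |black|=7
Step 11: on WHITE (4,4): turn R to S, flip to black, move to (5,4). |black|=8

Answer: 8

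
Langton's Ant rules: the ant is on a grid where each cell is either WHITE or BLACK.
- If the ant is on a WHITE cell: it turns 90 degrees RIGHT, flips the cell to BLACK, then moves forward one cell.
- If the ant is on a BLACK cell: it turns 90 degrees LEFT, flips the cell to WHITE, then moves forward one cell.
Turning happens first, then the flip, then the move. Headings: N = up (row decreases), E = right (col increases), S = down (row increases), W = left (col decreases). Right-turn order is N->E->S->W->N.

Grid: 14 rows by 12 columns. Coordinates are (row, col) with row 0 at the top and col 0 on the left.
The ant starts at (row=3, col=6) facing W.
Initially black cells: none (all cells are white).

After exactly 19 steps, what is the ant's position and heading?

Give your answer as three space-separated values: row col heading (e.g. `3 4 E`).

Answer: 5 7 S

Derivation:
Step 1: on WHITE (3,6): turn R to N, flip to black, move to (2,6). |black|=1
Step 2: on WHITE (2,6): turn R to E, flip to black, move to (2,7). |black|=2
Step 3: on WHITE (2,7): turn R to S, flip to black, move to (3,7). |black|=3
Step 4: on WHITE (3,7): turn R to W, flip to black, move to (3,6). |black|=4
Step 5: on BLACK (3,6): turn L to S, flip to white, move to (4,6). |black|=3
Step 6: on WHITE (4,6): turn R to W, flip to black, move to (4,5). |black|=4
Step 7: on WHITE (4,5): turn R to N, flip to black, move to (3,5). |black|=5
Step 8: on WHITE (3,5): turn R to E, flip to black, move to (3,6). |black|=6
Step 9: on WHITE (3,6): turn R to S, flip to black, move to (4,6). |black|=7
Step 10: on BLACK (4,6): turn L to E, flip to white, move to (4,7). |black|=6
Step 11: on WHITE (4,7): turn R to S, flip to black, move to (5,7). |black|=7
Step 12: on WHITE (5,7): turn R to W, flip to black, move to (5,6). |black|=8
Step 13: on WHITE (5,6): turn R to N, flip to black, move to (4,6). |black|=9
Step 14: on WHITE (4,6): turn R to E, flip to black, move to (4,7). |black|=10
Step 15: on BLACK (4,7): turn L to N, flip to white, move to (3,7). |black|=9
Step 16: on BLACK (3,7): turn L to W, flip to white, move to (3,6). |black|=8
Step 17: on BLACK (3,6): turn L to S, flip to white, move to (4,6). |black|=7
Step 18: on BLACK (4,6): turn L to E, flip to white, move to (4,7). |black|=6
Step 19: on WHITE (4,7): turn R to S, flip to black, move to (5,7). |black|=7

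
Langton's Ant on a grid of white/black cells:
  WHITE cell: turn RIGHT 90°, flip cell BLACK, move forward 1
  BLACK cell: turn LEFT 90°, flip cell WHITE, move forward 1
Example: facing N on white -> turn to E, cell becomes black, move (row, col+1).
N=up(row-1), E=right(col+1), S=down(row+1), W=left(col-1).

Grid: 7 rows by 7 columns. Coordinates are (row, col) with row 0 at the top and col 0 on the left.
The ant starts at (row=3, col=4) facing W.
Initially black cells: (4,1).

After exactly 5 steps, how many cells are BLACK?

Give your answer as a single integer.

Answer: 4

Derivation:
Step 1: on WHITE (3,4): turn R to N, flip to black, move to (2,4). |black|=2
Step 2: on WHITE (2,4): turn R to E, flip to black, move to (2,5). |black|=3
Step 3: on WHITE (2,5): turn R to S, flip to black, move to (3,5). |black|=4
Step 4: on WHITE (3,5): turn R to W, flip to black, move to (3,4). |black|=5
Step 5: on BLACK (3,4): turn L to S, flip to white, move to (4,4). |black|=4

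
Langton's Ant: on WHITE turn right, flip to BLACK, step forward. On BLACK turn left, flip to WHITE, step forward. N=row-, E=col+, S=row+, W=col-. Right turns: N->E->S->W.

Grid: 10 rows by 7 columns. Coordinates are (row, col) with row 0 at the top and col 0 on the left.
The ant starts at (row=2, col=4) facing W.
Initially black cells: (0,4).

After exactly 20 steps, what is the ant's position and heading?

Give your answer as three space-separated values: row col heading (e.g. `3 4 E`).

Step 1: on WHITE (2,4): turn R to N, flip to black, move to (1,4). |black|=2
Step 2: on WHITE (1,4): turn R to E, flip to black, move to (1,5). |black|=3
Step 3: on WHITE (1,5): turn R to S, flip to black, move to (2,5). |black|=4
Step 4: on WHITE (2,5): turn R to W, flip to black, move to (2,4). |black|=5
Step 5: on BLACK (2,4): turn L to S, flip to white, move to (3,4). |black|=4
Step 6: on WHITE (3,4): turn R to W, flip to black, move to (3,3). |black|=5
Step 7: on WHITE (3,3): turn R to N, flip to black, move to (2,3). |black|=6
Step 8: on WHITE (2,3): turn R to E, flip to black, move to (2,4). |black|=7
Step 9: on WHITE (2,4): turn R to S, flip to black, move to (3,4). |black|=8
Step 10: on BLACK (3,4): turn L to E, flip to white, move to (3,5). |black|=7
Step 11: on WHITE (3,5): turn R to S, flip to black, move to (4,5). |black|=8
Step 12: on WHITE (4,5): turn R to W, flip to black, move to (4,4). |black|=9
Step 13: on WHITE (4,4): turn R to N, flip to black, move to (3,4). |black|=10
Step 14: on WHITE (3,4): turn R to E, flip to black, move to (3,5). |black|=11
Step 15: on BLACK (3,5): turn L to N, flip to white, move to (2,5). |black|=10
Step 16: on BLACK (2,5): turn L to W, flip to white, move to (2,4). |black|=9
Step 17: on BLACK (2,4): turn L to S, flip to white, move to (3,4). |black|=8
Step 18: on BLACK (3,4): turn L to E, flip to white, move to (3,5). |black|=7
Step 19: on WHITE (3,5): turn R to S, flip to black, move to (4,5). |black|=8
Step 20: on BLACK (4,5): turn L to E, flip to white, move to (4,6). |black|=7

Answer: 4 6 E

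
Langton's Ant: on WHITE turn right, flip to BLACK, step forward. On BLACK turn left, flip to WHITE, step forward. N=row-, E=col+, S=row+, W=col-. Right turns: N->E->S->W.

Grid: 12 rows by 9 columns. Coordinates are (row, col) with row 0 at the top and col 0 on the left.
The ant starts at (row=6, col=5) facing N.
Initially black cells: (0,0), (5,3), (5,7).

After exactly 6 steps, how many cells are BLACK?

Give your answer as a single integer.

Answer: 7

Derivation:
Step 1: on WHITE (6,5): turn R to E, flip to black, move to (6,6). |black|=4
Step 2: on WHITE (6,6): turn R to S, flip to black, move to (7,6). |black|=5
Step 3: on WHITE (7,6): turn R to W, flip to black, move to (7,5). |black|=6
Step 4: on WHITE (7,5): turn R to N, flip to black, move to (6,5). |black|=7
Step 5: on BLACK (6,5): turn L to W, flip to white, move to (6,4). |black|=6
Step 6: on WHITE (6,4): turn R to N, flip to black, move to (5,4). |black|=7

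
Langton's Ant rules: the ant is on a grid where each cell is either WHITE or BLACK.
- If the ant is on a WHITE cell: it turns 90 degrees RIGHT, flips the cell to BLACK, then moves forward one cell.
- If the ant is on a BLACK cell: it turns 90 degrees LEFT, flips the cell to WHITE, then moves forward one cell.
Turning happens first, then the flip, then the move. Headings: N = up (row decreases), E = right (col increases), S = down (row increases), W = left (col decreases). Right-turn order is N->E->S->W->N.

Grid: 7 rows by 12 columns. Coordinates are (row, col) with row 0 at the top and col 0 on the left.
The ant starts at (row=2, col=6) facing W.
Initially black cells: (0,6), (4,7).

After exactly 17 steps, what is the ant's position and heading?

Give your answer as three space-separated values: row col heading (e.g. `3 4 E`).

Answer: 3 8 N

Derivation:
Step 1: on WHITE (2,6): turn R to N, flip to black, move to (1,6). |black|=3
Step 2: on WHITE (1,6): turn R to E, flip to black, move to (1,7). |black|=4
Step 3: on WHITE (1,7): turn R to S, flip to black, move to (2,7). |black|=5
Step 4: on WHITE (2,7): turn R to W, flip to black, move to (2,6). |black|=6
Step 5: on BLACK (2,6): turn L to S, flip to white, move to (3,6). |black|=5
Step 6: on WHITE (3,6): turn R to W, flip to black, move to (3,5). |black|=6
Step 7: on WHITE (3,5): turn R to N, flip to black, move to (2,5). |black|=7
Step 8: on WHITE (2,5): turn R to E, flip to black, move to (2,6). |black|=8
Step 9: on WHITE (2,6): turn R to S, flip to black, move to (3,6). |black|=9
Step 10: on BLACK (3,6): turn L to E, flip to white, move to (3,7). |black|=8
Step 11: on WHITE (3,7): turn R to S, flip to black, move to (4,7). |black|=9
Step 12: on BLACK (4,7): turn L to E, flip to white, move to (4,8). |black|=8
Step 13: on WHITE (4,8): turn R to S, flip to black, move to (5,8). |black|=9
Step 14: on WHITE (5,8): turn R to W, flip to black, move to (5,7). |black|=10
Step 15: on WHITE (5,7): turn R to N, flip to black, move to (4,7). |black|=11
Step 16: on WHITE (4,7): turn R to E, flip to black, move to (4,8). |black|=12
Step 17: on BLACK (4,8): turn L to N, flip to white, move to (3,8). |black|=11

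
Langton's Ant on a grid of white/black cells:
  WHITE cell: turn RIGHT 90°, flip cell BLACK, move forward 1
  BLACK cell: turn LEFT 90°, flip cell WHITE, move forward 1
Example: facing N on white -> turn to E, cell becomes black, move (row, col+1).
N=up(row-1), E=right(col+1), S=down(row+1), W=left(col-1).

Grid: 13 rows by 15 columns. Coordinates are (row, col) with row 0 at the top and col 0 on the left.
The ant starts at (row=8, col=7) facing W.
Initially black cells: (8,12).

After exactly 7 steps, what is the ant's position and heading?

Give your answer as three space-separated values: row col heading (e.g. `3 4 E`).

Answer: 8 6 N

Derivation:
Step 1: on WHITE (8,7): turn R to N, flip to black, move to (7,7). |black|=2
Step 2: on WHITE (7,7): turn R to E, flip to black, move to (7,8). |black|=3
Step 3: on WHITE (7,8): turn R to S, flip to black, move to (8,8). |black|=4
Step 4: on WHITE (8,8): turn R to W, flip to black, move to (8,7). |black|=5
Step 5: on BLACK (8,7): turn L to S, flip to white, move to (9,7). |black|=4
Step 6: on WHITE (9,7): turn R to W, flip to black, move to (9,6). |black|=5
Step 7: on WHITE (9,6): turn R to N, flip to black, move to (8,6). |black|=6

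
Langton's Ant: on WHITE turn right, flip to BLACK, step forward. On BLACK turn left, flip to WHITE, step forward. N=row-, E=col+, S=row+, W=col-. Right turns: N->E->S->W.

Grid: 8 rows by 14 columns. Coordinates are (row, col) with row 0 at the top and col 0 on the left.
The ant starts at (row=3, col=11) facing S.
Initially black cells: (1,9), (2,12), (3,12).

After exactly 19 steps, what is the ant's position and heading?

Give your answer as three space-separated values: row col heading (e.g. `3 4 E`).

Step 1: on WHITE (3,11): turn R to W, flip to black, move to (3,10). |black|=4
Step 2: on WHITE (3,10): turn R to N, flip to black, move to (2,10). |black|=5
Step 3: on WHITE (2,10): turn R to E, flip to black, move to (2,11). |black|=6
Step 4: on WHITE (2,11): turn R to S, flip to black, move to (3,11). |black|=7
Step 5: on BLACK (3,11): turn L to E, flip to white, move to (3,12). |black|=6
Step 6: on BLACK (3,12): turn L to N, flip to white, move to (2,12). |black|=5
Step 7: on BLACK (2,12): turn L to W, flip to white, move to (2,11). |black|=4
Step 8: on BLACK (2,11): turn L to S, flip to white, move to (3,11). |black|=3
Step 9: on WHITE (3,11): turn R to W, flip to black, move to (3,10). |black|=4
Step 10: on BLACK (3,10): turn L to S, flip to white, move to (4,10). |black|=3
Step 11: on WHITE (4,10): turn R to W, flip to black, move to (4,9). |black|=4
Step 12: on WHITE (4,9): turn R to N, flip to black, move to (3,9). |black|=5
Step 13: on WHITE (3,9): turn R to E, flip to black, move to (3,10). |black|=6
Step 14: on WHITE (3,10): turn R to S, flip to black, move to (4,10). |black|=7
Step 15: on BLACK (4,10): turn L to E, flip to white, move to (4,11). |black|=6
Step 16: on WHITE (4,11): turn R to S, flip to black, move to (5,11). |black|=7
Step 17: on WHITE (5,11): turn R to W, flip to black, move to (5,10). |black|=8
Step 18: on WHITE (5,10): turn R to N, flip to black, move to (4,10). |black|=9
Step 19: on WHITE (4,10): turn R to E, flip to black, move to (4,11). |black|=10

Answer: 4 11 E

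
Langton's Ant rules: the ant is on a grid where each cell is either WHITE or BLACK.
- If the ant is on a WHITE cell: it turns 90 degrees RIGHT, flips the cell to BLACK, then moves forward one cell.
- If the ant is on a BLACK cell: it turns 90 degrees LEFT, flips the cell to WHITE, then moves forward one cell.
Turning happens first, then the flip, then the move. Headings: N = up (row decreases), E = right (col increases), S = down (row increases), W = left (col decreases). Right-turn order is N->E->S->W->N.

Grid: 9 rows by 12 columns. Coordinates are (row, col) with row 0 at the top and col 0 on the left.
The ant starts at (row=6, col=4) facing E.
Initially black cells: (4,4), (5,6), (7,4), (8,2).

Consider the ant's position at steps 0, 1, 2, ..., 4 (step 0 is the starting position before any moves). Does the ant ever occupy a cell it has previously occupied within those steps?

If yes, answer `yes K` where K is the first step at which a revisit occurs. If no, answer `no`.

Answer: no

Derivation:
Step 1: on WHITE (6,4): turn R to S, flip to black, move to (7,4). |black|=5 — new cell
Step 2: on BLACK (7,4): turn L to E, flip to white, move to (7,5). |black|=4 — new cell
Step 3: on WHITE (7,5): turn R to S, flip to black, move to (8,5). |black|=5 — new cell
Step 4: on WHITE (8,5): turn R to W, flip to black, move to (8,4). |black|=6 — new cell
No revisit within 4 steps.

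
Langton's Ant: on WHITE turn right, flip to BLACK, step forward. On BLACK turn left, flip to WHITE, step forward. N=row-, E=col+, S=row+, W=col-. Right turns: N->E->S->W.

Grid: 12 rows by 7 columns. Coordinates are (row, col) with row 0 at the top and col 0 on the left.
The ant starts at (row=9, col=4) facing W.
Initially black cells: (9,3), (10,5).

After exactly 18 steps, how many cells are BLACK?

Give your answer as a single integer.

Step 1: on WHITE (9,4): turn R to N, flip to black, move to (8,4). |black|=3
Step 2: on WHITE (8,4): turn R to E, flip to black, move to (8,5). |black|=4
Step 3: on WHITE (8,5): turn R to S, flip to black, move to (9,5). |black|=5
Step 4: on WHITE (9,5): turn R to W, flip to black, move to (9,4). |black|=6
Step 5: on BLACK (9,4): turn L to S, flip to white, move to (10,4). |black|=5
Step 6: on WHITE (10,4): turn R to W, flip to black, move to (10,3). |black|=6
Step 7: on WHITE (10,3): turn R to N, flip to black, move to (9,3). |black|=7
Step 8: on BLACK (9,3): turn L to W, flip to white, move to (9,2). |black|=6
Step 9: on WHITE (9,2): turn R to N, flip to black, move to (8,2). |black|=7
Step 10: on WHITE (8,2): turn R to E, flip to black, move to (8,3). |black|=8
Step 11: on WHITE (8,3): turn R to S, flip to black, move to (9,3). |black|=9
Step 12: on WHITE (9,3): turn R to W, flip to black, move to (9,2). |black|=10
Step 13: on BLACK (9,2): turn L to S, flip to white, move to (10,2). |black|=9
Step 14: on WHITE (10,2): turn R to W, flip to black, move to (10,1). |black|=10
Step 15: on WHITE (10,1): turn R to N, flip to black, move to (9,1). |black|=11
Step 16: on WHITE (9,1): turn R to E, flip to black, move to (9,2). |black|=12
Step 17: on WHITE (9,2): turn R to S, flip to black, move to (10,2). |black|=13
Step 18: on BLACK (10,2): turn L to E, flip to white, move to (10,3). |black|=12

Answer: 12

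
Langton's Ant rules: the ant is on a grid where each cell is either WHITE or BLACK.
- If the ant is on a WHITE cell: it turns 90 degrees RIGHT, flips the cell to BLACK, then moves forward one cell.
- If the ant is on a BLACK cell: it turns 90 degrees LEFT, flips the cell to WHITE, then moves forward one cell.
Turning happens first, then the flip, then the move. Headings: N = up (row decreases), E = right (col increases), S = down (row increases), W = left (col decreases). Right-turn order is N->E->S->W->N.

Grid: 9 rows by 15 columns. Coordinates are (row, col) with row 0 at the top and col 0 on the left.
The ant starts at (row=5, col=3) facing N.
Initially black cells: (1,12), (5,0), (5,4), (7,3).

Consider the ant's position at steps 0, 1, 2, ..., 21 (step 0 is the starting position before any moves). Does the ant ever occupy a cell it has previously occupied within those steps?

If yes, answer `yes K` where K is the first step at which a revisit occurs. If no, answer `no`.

Answer: yes 5

Derivation:
Step 1: on WHITE (5,3): turn R to E, flip to black, move to (5,4). |black|=5 — new cell
Step 2: on BLACK (5,4): turn L to N, flip to white, move to (4,4). |black|=4 — new cell
Step 3: on WHITE (4,4): turn R to E, flip to black, move to (4,5). |black|=5 — new cell
Step 4: on WHITE (4,5): turn R to S, flip to black, move to (5,5). |black|=6 — new cell
Step 5: on WHITE (5,5): turn R to W, flip to black, move to (5,4). |black|=7 — REVISIT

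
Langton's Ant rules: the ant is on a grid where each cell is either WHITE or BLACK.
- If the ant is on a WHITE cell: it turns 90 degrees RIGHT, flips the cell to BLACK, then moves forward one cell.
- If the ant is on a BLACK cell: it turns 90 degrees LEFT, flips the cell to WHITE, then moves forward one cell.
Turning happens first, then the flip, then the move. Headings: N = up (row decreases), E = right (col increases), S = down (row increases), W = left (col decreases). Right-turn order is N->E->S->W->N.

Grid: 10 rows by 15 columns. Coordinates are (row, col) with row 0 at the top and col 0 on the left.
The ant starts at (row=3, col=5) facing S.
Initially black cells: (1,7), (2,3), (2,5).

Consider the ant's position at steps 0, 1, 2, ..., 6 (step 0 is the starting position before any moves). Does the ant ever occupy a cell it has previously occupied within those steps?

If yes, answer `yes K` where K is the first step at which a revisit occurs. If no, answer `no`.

Step 1: on WHITE (3,5): turn R to W, flip to black, move to (3,4). |black|=4 — new cell
Step 2: on WHITE (3,4): turn R to N, flip to black, move to (2,4). |black|=5 — new cell
Step 3: on WHITE (2,4): turn R to E, flip to black, move to (2,5). |black|=6 — new cell
Step 4: on BLACK (2,5): turn L to N, flip to white, move to (1,5). |black|=5 — new cell
Step 5: on WHITE (1,5): turn R to E, flip to black, move to (1,6). |black|=6 — new cell
Step 6: on WHITE (1,6): turn R to S, flip to black, move to (2,6). |black|=7 — new cell
No revisit within 6 steps.

Answer: no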